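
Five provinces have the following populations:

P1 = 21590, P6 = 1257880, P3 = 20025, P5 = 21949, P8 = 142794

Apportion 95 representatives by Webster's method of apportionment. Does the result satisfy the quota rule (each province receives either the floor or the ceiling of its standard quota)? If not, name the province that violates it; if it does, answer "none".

Standard quotas: P1 1.401, P6 81.611, P3 1.299, P5 1.424, P8 9.264.
Webster allocation: P1 1, P6 83, P3 1, P5 1, P8 9.
P6 has quota 81.611 (lower 81, upper 82) but receives 83 — outside the quota interval.

P6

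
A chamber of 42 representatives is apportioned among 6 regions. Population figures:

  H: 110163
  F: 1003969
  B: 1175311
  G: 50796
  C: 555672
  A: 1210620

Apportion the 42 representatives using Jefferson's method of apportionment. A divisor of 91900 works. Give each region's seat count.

With modified divisor 91900: modified quotas H 1.199, F 10.925, B 12.789, G 0.553, C 6.046, A 13.173.
Rounding down: H 1, F 10, B 12, G 0, C 6, A 13 (total 42).

H 1; F 10; B 12; G 0; C 6; A 13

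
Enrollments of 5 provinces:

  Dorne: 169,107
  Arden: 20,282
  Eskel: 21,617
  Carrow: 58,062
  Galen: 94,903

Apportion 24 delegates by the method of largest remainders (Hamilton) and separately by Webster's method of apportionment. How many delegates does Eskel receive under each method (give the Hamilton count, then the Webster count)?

2 and 1

Hamilton: Dorne 11, Arden 1, Eskel 2, Carrow 4, Galen 6.
Webster: Dorne 12, Arden 1, Eskel 1, Carrow 4, Galen 6.
Eskel gets 2 under Hamilton and 1 under Webster.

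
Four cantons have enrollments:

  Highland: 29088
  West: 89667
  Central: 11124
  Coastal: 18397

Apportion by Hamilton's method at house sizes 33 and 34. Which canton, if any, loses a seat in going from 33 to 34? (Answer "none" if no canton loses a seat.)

Central

At 33 seats: Highland 6, West 20, Central 3, Coastal 4.
At 34 seats: Highland 7, West 21, Central 2, Coastal 4.
Central drops from 3 to 2.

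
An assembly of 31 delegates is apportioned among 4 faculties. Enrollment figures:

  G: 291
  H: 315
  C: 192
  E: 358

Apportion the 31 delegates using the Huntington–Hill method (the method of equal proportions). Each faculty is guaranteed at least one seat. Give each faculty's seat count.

With divisor 37.4: modified quotas G 7.781, H 8.422, C 5.134, E 9.572.
Geometric-mean thresholds: G √(7·8)=7.483, H √(8·9)=8.485, C √(5·6)=5.477, E √(9·10)=9.487.
Each quota rounded against its threshold gives G 8, H 8, C 5, E 10 (total 31).

G=8, H=8, C=5, E=10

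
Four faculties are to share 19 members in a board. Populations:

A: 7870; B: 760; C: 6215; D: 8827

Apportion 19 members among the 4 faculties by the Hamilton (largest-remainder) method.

A 6; B 1; C 5; D 7

Standard divisor: 23672 ÷ 19 ≈ 1245.895.
Standard quotas: A 6.3167, B 0.6100, C 4.9884, D 7.0849.
Lower quotas: A 6, B 0, C 4, D 7 (sum 17, leaving 2 seats).
Remainders in descending order: C 0.9884, B 0.6100, A 0.3167, D 0.0849.
Largest remainders: C, B receive the extra seats.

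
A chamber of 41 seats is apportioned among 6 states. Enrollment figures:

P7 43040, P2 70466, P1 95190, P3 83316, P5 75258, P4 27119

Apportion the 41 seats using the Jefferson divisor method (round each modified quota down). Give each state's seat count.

P7=4; P2=7; P1=10; P3=9; P5=8; P4=3

Standard divisor 394389/41 ≈ 9619.244; standard quotas: P7 4.474, P2 7.326, P1 9.896, P3 8.661, P5 7.824, P4 2.819.
Rounding down gives 4, 7, 9, 8, 7, 2 = 37 seats, so the divisor must be adjusted.
With modified divisor 8900: modified quotas P7 4.836, P2 7.918, P1 10.696, P3 9.361, P5 8.456, P4 3.047.
Rounding down: P7 4, P2 7, P1 10, P3 9, P5 8, P4 3 (total 41).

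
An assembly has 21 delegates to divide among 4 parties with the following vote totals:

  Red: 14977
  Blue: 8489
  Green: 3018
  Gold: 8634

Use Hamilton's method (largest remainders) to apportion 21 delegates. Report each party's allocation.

Red 9, Blue 5, Green 2, Gold 5

Total 35118; standard divisor 35118/21 ≈ 1672.286.
Standard quotas: Red 8.9560, Blue 5.0763, Green 1.8047, Gold 5.1630.
Lower quotas: Red 8, Blue 5, Green 1, Gold 5 (sum 19, leaving 2 seats).
Remainders in descending order: Red 0.9560, Green 0.8047, Gold 0.1630, Blue 0.0763.
The surplus seats go to Red, Green.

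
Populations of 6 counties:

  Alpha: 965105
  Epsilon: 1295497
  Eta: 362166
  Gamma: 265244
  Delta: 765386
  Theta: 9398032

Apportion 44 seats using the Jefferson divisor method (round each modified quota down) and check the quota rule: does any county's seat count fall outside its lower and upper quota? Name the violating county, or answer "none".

Theta

Standard quotas: Alpha 3.254, Epsilon 4.367, Eta 1.221, Gamma 0.894, Delta 2.580, Theta 31.683.
Jefferson allocation: Alpha 3, Epsilon 4, Eta 1, Gamma 0, Delta 2, Theta 34.
Theta has quota 31.683 (lower 31, upper 32) but receives 34 — outside the quota interval.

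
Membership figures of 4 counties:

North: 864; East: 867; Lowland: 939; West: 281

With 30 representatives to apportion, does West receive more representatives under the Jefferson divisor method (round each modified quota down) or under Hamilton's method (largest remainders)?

Hamilton

Jefferson: North 9, East 9, Lowland 10, West 2.
Hamilton: North 9, East 9, Lowland 9, West 3.
West gets 2 under Jefferson and 3 under Hamilton.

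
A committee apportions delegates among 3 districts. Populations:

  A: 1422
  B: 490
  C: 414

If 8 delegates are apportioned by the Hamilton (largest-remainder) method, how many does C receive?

Total 2326; standard divisor 2326/8 ≈ 290.75.
Standard quotas: A 4.891, B 1.685, C 1.424.
Lower quotas: A 4, B 1, C 1 (sum 6, leaving 2 seats).
Remainders in descending order: A 0.891, B 0.685, C 0.424.
Largest remainders: A, B receive the extra seats.
C receives 1.

1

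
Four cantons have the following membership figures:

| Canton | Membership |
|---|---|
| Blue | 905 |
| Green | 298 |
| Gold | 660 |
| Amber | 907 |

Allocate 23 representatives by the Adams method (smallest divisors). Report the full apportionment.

Blue=7; Green=3; Gold=6; Amber=7

Standard divisor 2770/23 ≈ 120.435; standard quotas: Blue 7.514, Green 2.474, Gold 5.480, Amber 7.531.
Rounding up gives 8, 3, 6, 8 = 25 seats, so the divisor must be adjusted.
With modified divisor 130: modified quotas Blue 6.962, Green 2.292, Gold 5.077, Amber 6.977.
Rounding up: Blue 7, Green 3, Gold 6, Amber 7 (total 23).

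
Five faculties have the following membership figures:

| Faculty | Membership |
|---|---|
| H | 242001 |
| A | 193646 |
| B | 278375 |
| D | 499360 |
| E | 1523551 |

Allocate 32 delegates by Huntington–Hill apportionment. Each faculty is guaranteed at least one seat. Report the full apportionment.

H 3; A 2; B 3; D 6; E 18

With divisor 84740: modified quotas H 2.856, A 2.285, B 3.285, D 5.893, E 17.979.
Geometric-mean thresholds: H √(2·3)=2.449, A √(2·3)=2.449, B √(3·4)=3.464, D √(5·6)=5.477, E √(17·18)=17.493.
Each quota rounded against its threshold gives H 3, A 2, B 3, D 6, E 18 (total 32).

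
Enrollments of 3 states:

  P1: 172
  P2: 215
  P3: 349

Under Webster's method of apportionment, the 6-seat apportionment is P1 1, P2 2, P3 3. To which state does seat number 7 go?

P1

Priority for the next seat is population ÷ (current seats + 0.5).
Priorities: P1 114.667, P2 86.000, P3 99.714.
Highest priority: P1.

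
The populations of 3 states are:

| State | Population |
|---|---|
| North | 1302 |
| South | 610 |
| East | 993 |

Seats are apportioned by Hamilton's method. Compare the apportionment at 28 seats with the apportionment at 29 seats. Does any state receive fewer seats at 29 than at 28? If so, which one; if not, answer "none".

At 28 seats: North 12, South 6, East 10.
At 29 seats: North 13, South 6, East 10.
No state's allocation decreased.

none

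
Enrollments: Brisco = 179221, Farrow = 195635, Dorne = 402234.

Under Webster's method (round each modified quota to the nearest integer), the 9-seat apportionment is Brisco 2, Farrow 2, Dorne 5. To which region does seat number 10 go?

Farrow

Priority for the next seat is population ÷ (current seats + 0.5).
Priorities: Brisco 71688.400, Farrow 78254.000, Dorne 73133.455.
Highest priority: Farrow.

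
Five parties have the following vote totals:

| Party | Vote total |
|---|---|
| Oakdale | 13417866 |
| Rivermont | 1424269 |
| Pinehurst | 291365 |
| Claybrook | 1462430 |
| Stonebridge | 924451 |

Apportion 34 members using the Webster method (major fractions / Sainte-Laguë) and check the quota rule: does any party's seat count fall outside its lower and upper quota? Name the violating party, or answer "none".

Standard quotas: Oakdale 26.039, Rivermont 2.764, Pinehurst 0.565, Claybrook 2.838, Stonebridge 1.794.
Webster allocation: Oakdale 25, Rivermont 3, Pinehurst 1, Claybrook 3, Stonebridge 2.
Oakdale has quota 26.039 (lower 26, upper 27) but receives 25 — outside the quota interval.

Oakdale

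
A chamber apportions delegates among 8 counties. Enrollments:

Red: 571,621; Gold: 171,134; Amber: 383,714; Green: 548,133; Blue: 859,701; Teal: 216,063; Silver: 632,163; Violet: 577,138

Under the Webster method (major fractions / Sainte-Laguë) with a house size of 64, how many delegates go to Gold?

3

Standard divisor 3959667/64 ≈ 61869.797; standard quotas: Red 9.239, Gold 2.766, Amber 6.202, Green 8.859, Blue 13.895, Teal 3.492, Silver 10.218, Violet 9.328.
Rounding to the nearest integer gives 9, 3, 6, 9, 14, 3, 10, 9 = 63 seats, so the divisor must be adjusted.
With modified divisor 61200: modified quotas Red 9.340, Gold 2.796, Amber 6.270, Green 8.956, Blue 14.047, Teal 3.530, Silver 10.329, Violet 9.430.
Rounding to the nearest integer: Red 9, Gold 3, Amber 6, Green 9, Blue 14, Teal 4, Silver 10, Violet 9 (total 64).
Gold receives 3.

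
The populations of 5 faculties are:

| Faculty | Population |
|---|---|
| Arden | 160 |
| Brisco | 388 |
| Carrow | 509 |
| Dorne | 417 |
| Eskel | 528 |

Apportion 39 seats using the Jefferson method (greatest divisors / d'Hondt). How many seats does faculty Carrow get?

Standard divisor 2002/39 ≈ 51.333; standard quotas: Arden 3.117, Brisco 7.558, Carrow 9.916, Dorne 8.123, Eskel 10.286.
Rounding down gives 3, 7, 9, 8, 10 = 37 seats, so the divisor must be adjusted.
With modified divisor 48.2: modified quotas Arden 3.320, Brisco 8.050, Carrow 10.560, Dorne 8.651, Eskel 10.954.
Rounding down: Arden 3, Brisco 8, Carrow 10, Dorne 8, Eskel 10 (total 39).
Carrow receives 10.

10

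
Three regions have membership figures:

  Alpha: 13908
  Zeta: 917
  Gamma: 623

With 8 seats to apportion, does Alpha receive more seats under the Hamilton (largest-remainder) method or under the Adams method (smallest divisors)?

Hamilton

Hamilton: Alpha 7, Zeta 1, Gamma 0.
Adams: Alpha 6, Zeta 1, Gamma 1.
Alpha gets 7 under Hamilton and 6 under Adams.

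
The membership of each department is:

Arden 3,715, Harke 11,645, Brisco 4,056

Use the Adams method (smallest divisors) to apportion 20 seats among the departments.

Standard divisor 19416/20 ≈ 970.8; standard quotas: Arden 3.827, Harke 11.995, Brisco 4.178.
Rounding up gives 4, 12, 5 = 21 seats, so the divisor must be adjusted.
With modified divisor 1040: modified quotas Arden 3.572, Harke 11.197, Brisco 3.900.
Rounding up: Arden 4, Harke 12, Brisco 4 (total 20).

Arden=4, Harke=12, Brisco=4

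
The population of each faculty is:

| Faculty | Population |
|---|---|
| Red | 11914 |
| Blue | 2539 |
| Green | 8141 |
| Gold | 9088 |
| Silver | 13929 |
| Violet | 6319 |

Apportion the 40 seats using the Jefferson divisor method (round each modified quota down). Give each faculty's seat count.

Standard divisor 51930/40 ≈ 1298.25; standard quotas: Red 9.177, Blue 1.956, Green 6.271, Gold 7.000, Silver 10.729, Violet 4.867.
Rounding down gives 9, 1, 6, 7, 10, 4 = 37 seats, so the divisor must be adjusted.
With modified divisor 1200: modified quotas Red 9.928, Blue 2.116, Green 6.784, Gold 7.573, Silver 11.607, Violet 5.266.
Rounding down: Red 9, Blue 2, Green 6, Gold 7, Silver 11, Violet 5 (total 40).

Red 9, Blue 2, Green 6, Gold 7, Silver 11, Violet 5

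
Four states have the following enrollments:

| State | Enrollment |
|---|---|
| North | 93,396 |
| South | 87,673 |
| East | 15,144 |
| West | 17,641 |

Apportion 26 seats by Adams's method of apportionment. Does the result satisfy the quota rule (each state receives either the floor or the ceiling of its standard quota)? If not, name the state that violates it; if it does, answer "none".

none

Standard quotas: North 11.355, South 10.659, East 1.841, West 2.145.
Adams allocation: North 11, South 10, East 2, West 3.
Every allocation lies between the lower and upper quota.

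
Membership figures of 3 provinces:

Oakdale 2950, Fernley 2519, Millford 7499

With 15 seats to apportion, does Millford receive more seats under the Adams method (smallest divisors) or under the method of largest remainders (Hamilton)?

Adams: Oakdale 4, Fernley 3, Millford 8.
Hamilton: Oakdale 3, Fernley 3, Millford 9.
Millford gets 8 under Adams and 9 under Hamilton.

Hamilton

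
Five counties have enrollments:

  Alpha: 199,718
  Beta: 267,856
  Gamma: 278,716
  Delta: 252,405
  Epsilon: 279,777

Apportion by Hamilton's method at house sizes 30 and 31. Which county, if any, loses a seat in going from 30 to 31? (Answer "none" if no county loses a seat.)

none

At 30 seats: Alpha 5, Beta 6, Gamma 6, Delta 6, Epsilon 7.
At 31 seats: Alpha 5, Beta 6, Gamma 7, Delta 6, Epsilon 7.
No county's allocation decreased.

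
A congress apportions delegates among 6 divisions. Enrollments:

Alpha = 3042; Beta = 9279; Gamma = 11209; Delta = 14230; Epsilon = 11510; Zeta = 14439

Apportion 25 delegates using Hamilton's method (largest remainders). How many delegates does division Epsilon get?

4

Standard divisor: 63709 ÷ 25 ≈ 2548.36.
Standard quotas: Alpha 1.1937, Beta 3.6412, Gamma 4.3985, Delta 5.5840, Epsilon 4.5166, Zeta 5.6660.
Lower quotas: Alpha 1, Beta 3, Gamma 4, Delta 5, Epsilon 4, Zeta 5 (sum 22, leaving 3 seats).
Remainders in descending order: Zeta 0.6660, Beta 0.6412, Delta 0.5840, Epsilon 0.5166, Gamma 0.3985, Alpha 0.1937.
Largest remainders: Zeta, Beta, Delta receive the extra seats.
Epsilon receives 4.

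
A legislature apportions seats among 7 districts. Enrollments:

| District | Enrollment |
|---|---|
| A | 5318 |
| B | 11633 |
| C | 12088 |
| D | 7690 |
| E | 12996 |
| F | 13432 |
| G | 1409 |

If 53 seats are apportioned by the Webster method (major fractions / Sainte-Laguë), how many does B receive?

10

Standard divisor 64566/53 ≈ 1218.226; standard quotas: A 4.365, B 9.549, C 9.923, D 6.312, E 10.668, F 11.026, G 1.157.
Rounding to the nearest integer gives A 4, B 10, C 10, D 6, E 11, F 11, G 1 — total 53, matching the house size, so no adjustment is needed.
B receives 10.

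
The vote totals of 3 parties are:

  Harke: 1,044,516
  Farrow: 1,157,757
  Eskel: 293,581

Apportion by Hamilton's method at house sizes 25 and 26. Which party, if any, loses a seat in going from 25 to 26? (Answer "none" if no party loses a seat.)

At 25 seats: Harke 10, Farrow 12, Eskel 3.
At 26 seats: Harke 11, Farrow 12, Eskel 3.
No party's allocation decreased.

none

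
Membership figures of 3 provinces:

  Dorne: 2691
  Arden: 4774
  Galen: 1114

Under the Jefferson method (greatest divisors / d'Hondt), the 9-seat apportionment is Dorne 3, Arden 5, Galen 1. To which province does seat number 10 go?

Priority for the next seat is population ÷ (current seats + 1).
Priorities: Dorne 672.750, Arden 795.667, Galen 557.000.
Highest priority: Arden.

Arden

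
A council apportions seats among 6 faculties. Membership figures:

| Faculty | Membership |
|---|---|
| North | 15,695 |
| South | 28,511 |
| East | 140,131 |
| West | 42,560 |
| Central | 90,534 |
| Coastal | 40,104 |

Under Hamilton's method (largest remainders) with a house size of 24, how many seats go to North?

1

Standard divisor: 357535 ÷ 24 ≈ 14897.292.
Standard quotas: North 1.0535, South 1.9138, East 9.4065, West 2.8569, Central 6.0772, Coastal 2.6920.
Lower quotas: North 1, South 1, East 9, West 2, Central 6, Coastal 2 (sum 21, leaving 3 seats).
Remainders in descending order: South 0.9138, West 0.8569, Coastal 0.6920, East 0.4065, Central 0.0772, North 0.0535.
The surplus seats go to South, West, Coastal.
North receives 1.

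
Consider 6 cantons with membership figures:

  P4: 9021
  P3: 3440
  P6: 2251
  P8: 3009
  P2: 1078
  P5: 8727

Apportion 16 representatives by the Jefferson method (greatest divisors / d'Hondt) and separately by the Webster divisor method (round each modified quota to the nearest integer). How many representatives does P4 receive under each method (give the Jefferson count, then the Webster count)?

6 and 5

Jefferson: P4 6, P3 2, P6 1, P8 2, P2 0, P5 5.
Webster: P4 5, P3 2, P6 1, P8 2, P2 1, P5 5.
P4 gets 6 under Jefferson and 5 under Webster.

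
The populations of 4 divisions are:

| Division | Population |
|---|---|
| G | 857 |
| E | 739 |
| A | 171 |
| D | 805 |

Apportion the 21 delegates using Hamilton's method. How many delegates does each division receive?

G 7; E 6; A 1; D 7

The standard divisor is 2572/21 ≈ 122.476.
Standard quotas: G 6.997, E 6.034, A 1.396, D 6.573.
Lower quotas: G 6, E 6, A 1, D 6 (sum 19, leaving 2 seats).
Remainders in descending order: G 0.997, D 0.573, A 0.396, E 0.034.
Largest remainders: G, D receive the extra seats.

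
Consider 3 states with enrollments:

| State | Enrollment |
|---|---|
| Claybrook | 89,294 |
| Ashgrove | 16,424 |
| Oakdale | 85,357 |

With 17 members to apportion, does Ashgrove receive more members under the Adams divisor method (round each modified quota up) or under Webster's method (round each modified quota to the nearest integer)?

Adams

Adams: Claybrook 8, Ashgrove 2, Oakdale 7.
Webster: Claybrook 8, Ashgrove 1, Oakdale 8.
Ashgrove gets 2 under Adams and 1 under Webster.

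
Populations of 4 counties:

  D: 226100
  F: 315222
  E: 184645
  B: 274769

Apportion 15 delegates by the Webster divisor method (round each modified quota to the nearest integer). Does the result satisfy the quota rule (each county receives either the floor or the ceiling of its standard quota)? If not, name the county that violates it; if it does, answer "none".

Standard quotas: D 3.389, F 4.725, E 2.768, B 4.119.
Webster allocation: D 3, F 5, E 3, B 4.
Every allocation lies between the lower and upper quota.

none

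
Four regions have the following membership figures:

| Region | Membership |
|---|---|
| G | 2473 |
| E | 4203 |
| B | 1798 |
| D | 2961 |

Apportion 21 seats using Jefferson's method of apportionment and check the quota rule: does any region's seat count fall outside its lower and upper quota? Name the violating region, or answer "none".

none

Standard quotas: G 4.542, E 7.719, B 3.302, D 5.438.
Jefferson allocation: G 5, E 8, B 3, D 5.
Every allocation lies between the lower and upper quota.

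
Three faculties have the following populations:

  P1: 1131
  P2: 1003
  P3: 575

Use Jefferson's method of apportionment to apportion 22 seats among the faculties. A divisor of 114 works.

With modified divisor 114: modified quotas P1 9.921, P2 8.798, P3 5.044.
Rounding down: P1 9, P2 8, P3 5 (total 22).

P1=9, P2=8, P3=5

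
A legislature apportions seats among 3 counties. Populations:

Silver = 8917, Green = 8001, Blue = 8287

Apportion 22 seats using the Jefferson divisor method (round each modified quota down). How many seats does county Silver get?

8

Standard divisor 25205/22 ≈ 1145.682; standard quotas: Silver 7.783, Green 6.984, Blue 7.233.
Rounding down gives 7, 6, 7 = 20 seats, so the divisor must be adjusted.
With modified divisor 1100: modified quotas Silver 8.106, Green 7.274, Blue 7.534.
Rounding down: Silver 8, Green 7, Blue 7 (total 22).
Silver receives 8.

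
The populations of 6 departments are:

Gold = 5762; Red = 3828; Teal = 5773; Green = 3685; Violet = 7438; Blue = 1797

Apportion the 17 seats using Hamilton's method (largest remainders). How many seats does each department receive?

Standard divisor: 28283 ÷ 17 ≈ 1663.706.
Standard quotas: Gold 3.4634, Red 2.3009, Teal 3.4700, Green 2.2149, Violet 4.4707, Blue 1.0801.
Lower quotas: Gold 3, Red 2, Teal 3, Green 2, Violet 4, Blue 1 (sum 15, leaving 2 seats).
Remainders in descending order: Violet 0.4707, Teal 0.4700, Gold 0.4634, Red 0.3009, Green 0.2149, Blue 0.0801.
Largest remainders: Violet, Teal receive the extra seats.

Gold 3, Red 2, Teal 4, Green 2, Violet 5, Blue 1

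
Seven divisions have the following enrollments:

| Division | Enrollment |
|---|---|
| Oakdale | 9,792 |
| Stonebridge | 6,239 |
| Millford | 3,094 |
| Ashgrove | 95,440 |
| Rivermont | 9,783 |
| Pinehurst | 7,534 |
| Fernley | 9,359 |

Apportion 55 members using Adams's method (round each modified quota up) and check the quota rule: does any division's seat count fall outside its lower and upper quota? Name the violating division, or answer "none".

Standard quotas: Oakdale 3.813, Stonebridge 2.429, Millford 1.205, Ashgrove 37.165, Rivermont 3.810, Pinehurst 2.934, Fernley 3.644.
Adams allocation: Oakdale 4, Stonebridge 3, Millford 2, Ashgrove 35, Rivermont 4, Pinehurst 3, Fernley 4.
Ashgrove has quota 37.165 (lower 37, upper 38) but receives 35 — outside the quota interval.

Ashgrove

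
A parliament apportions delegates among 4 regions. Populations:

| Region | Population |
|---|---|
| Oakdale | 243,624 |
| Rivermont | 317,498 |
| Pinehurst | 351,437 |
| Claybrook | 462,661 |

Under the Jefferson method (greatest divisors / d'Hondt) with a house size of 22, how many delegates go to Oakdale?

Standard divisor 1375220/22 ≈ 62510; standard quotas: Oakdale 3.897, Rivermont 5.079, Pinehurst 5.622, Claybrook 7.401.
Rounding down gives 3, 5, 5, 7 = 20 seats, so the divisor must be adjusted.
With modified divisor 58200: modified quotas Oakdale 4.186, Rivermont 5.455, Pinehurst 6.038, Claybrook 7.950.
Rounding down: Oakdale 4, Rivermont 5, Pinehurst 6, Claybrook 7 (total 22).
Oakdale receives 4.

4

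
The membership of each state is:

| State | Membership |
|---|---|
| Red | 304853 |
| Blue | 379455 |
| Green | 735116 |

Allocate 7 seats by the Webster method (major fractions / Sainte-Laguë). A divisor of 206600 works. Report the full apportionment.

Red 1, Blue 2, Green 4

With modified divisor 206600: modified quotas Red 1.476, Blue 1.837, Green 3.558.
Rounding to the nearest integer: Red 1, Blue 2, Green 4 (total 7).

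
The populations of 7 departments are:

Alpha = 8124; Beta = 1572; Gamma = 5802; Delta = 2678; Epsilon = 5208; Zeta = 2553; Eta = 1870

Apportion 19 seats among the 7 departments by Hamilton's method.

Alpha=5; Beta=1; Gamma=4; Delta=2; Epsilon=4; Zeta=2; Eta=1

The standard divisor is 27807/19 ≈ 1463.526.
Standard quotas: Alpha 5.5510, Beta 1.0741, Gamma 3.9644, Delta 1.8298, Epsilon 3.5585, Zeta 1.7444, Eta 1.2777.
Lower quotas: Alpha 5, Beta 1, Gamma 3, Delta 1, Epsilon 3, Zeta 1, Eta 1 (sum 15, leaving 4 seats).
Remainders in descending order: Gamma 0.9644, Delta 0.8298, Zeta 0.7444, Epsilon 0.5585, Alpha 0.5510, Eta 0.2777, Beta 0.0741.
The surplus seats go to Gamma, Delta, Zeta, Epsilon.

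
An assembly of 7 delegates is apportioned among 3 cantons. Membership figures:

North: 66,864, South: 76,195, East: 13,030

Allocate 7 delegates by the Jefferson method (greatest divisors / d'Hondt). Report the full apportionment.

Standard divisor 156089/7 ≈ 22298.429; standard quotas: North 2.999, South 3.417, East 0.584.
Rounding down gives 2, 3, 0 = 5 seats, so the divisor must be adjusted.
With modified divisor 17900: modified quotas North 3.735, South 4.257, East 0.728.
Rounding down: North 3, South 4, East 0 (total 7).

North 3, South 4, East 0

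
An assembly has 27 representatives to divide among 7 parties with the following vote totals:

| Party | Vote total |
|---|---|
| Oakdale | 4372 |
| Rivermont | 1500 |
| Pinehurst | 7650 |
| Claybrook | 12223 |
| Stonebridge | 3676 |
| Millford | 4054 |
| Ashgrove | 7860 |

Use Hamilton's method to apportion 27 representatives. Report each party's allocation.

The standard divisor is 41335/27 ≈ 1530.926.
Standard quotas: Oakdale 2.8558, Rivermont 0.9798, Pinehurst 4.9970, Claybrook 7.9841, Stonebridge 2.4012, Millford 2.6481, Ashgrove 5.1341.
Lower quotas: Oakdale 2, Rivermont 0, Pinehurst 4, Claybrook 7, Stonebridge 2, Millford 2, Ashgrove 5 (sum 22, leaving 5 seats).
Remainders in descending order: Pinehurst 0.9970, Claybrook 0.9841, Rivermont 0.9798, Oakdale 0.8558, Millford 0.6481, Stonebridge 0.4012, Ashgrove 0.1341.
The surplus seats go to Pinehurst, Claybrook, Rivermont, Oakdale, Millford.

Oakdale: 3; Rivermont: 1; Pinehurst: 5; Claybrook: 8; Stonebridge: 2; Millford: 3; Ashgrove: 5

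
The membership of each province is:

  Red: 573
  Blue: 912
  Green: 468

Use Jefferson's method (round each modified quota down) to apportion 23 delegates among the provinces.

Standard divisor 1953/23 ≈ 84.913; standard quotas: Red 6.748, Blue 10.740, Green 5.512.
Rounding down gives 6, 10, 5 = 21 seats, so the divisor must be adjusted.
With modified divisor 80: modified quotas Red 7.162, Blue 11.400, Green 5.850.
Rounding down: Red 7, Blue 11, Green 5 (total 23).

Red: 7; Blue: 11; Green: 5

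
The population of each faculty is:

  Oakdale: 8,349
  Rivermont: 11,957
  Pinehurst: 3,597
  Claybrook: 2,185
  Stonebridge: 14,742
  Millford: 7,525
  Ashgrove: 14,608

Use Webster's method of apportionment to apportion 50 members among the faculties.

Oakdale 7, Rivermont 9, Pinehurst 3, Claybrook 2, Stonebridge 12, Millford 6, Ashgrove 11

Standard divisor 62963/50 ≈ 1259.26; standard quotas: Oakdale 6.630, Rivermont 9.495, Pinehurst 2.856, Claybrook 1.735, Stonebridge 11.707, Millford 5.976, Ashgrove 11.600.
Rounding to the nearest integer gives 7, 9, 3, 2, 12, 6, 12 = 51 seats, so the divisor must be adjusted.
With modified divisor 1276: modified quotas Oakdale 6.543, Rivermont 9.371, Pinehurst 2.819, Claybrook 1.712, Stonebridge 11.553, Millford 5.897, Ashgrove 11.448.
Rounding to the nearest integer: Oakdale 7, Rivermont 9, Pinehurst 3, Claybrook 2, Stonebridge 12, Millford 6, Ashgrove 11 (total 50).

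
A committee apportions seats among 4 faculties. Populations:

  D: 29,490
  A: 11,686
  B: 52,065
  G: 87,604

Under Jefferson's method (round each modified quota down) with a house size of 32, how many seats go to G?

Standard divisor 180845/32 ≈ 5651.406; standard quotas: D 5.218, A 2.068, B 9.213, G 15.501.
Rounding down gives 5, 2, 9, 15 = 31 seats, so the divisor must be adjusted.
With modified divisor 5300: modified quotas D 5.564, A 2.205, B 9.824, G 16.529.
Rounding down: D 5, A 2, B 9, G 16 (total 32).
G receives 16.

16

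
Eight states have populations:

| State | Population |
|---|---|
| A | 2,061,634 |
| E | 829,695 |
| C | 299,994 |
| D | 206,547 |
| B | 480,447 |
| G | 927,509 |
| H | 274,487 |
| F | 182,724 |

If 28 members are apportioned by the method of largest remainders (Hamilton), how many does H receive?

1

The standard divisor is 5263037/28 ≈ 187965.607.
Standard quotas: A 10.9681, E 4.4141, C 1.5960, D 1.0989, B 2.5560, G 4.9345, H 1.4603, F 0.9721.
Lower quotas: A 10, E 4, C 1, D 1, B 2, G 4, H 1, F 0 (sum 23, leaving 5 seats).
Remainders in descending order: F 0.9721, A 0.9681, G 0.9345, C 0.5960, B 0.5560, H 0.4603, E 0.4141, D 0.0989.
Largest remainders: F, A, G, C, B receive the extra seats.
H receives 1.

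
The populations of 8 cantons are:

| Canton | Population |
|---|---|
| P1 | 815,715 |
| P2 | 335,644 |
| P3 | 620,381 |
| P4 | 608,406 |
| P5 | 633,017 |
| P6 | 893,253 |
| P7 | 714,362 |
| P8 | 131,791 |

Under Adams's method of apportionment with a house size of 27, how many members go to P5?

Standard divisor 4752569/27 ≈ 176021.074; standard quotas: P1 4.634, P2 1.907, P3 3.524, P4 3.456, P5 3.596, P6 5.075, P7 4.058, P8 0.749.
Rounding up gives 5, 2, 4, 4, 4, 6, 5, 1 = 31 seats, so the divisor must be adjusted.
With modified divisor 205400: modified quotas P1 3.971, P2 1.634, P3 3.020, P4 2.962, P5 3.082, P6 4.349, P7 3.478, P8 0.642.
Rounding up: P1 4, P2 2, P3 4, P4 3, P5 4, P6 5, P7 4, P8 1 (total 27).
P5 receives 4.

4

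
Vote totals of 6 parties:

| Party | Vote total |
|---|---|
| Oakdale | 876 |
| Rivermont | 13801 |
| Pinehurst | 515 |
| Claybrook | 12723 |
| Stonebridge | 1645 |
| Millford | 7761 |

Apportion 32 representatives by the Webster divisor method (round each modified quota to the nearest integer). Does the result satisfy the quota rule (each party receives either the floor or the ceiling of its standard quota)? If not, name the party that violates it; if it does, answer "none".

none

Standard quotas: Oakdale 0.751, Rivermont 11.833, Pinehurst 0.442, Claybrook 10.909, Stonebridge 1.410, Millford 6.654.
Webster allocation: Oakdale 1, Rivermont 12, Pinehurst 0, Claybrook 11, Stonebridge 1, Millford 7.
Every allocation lies between the lower and upper quota.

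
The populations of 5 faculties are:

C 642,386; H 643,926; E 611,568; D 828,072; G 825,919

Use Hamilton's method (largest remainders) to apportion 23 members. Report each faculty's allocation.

C 4; H 4; E 4; D 6; G 5

Total 3551871; standard divisor 3551871/23 ≈ 154429.174.
Standard quotas: C 4.1597, H 4.1697, E 3.9602, D 5.3621, G 5.3482.
Lower quotas: C 4, H 4, E 3, D 5, G 5 (sum 21, leaving 2 seats).
Remainders in descending order: E 0.9602, D 0.3621, G 0.3482, H 0.1697, C 0.1597.
The surplus seats go to E, D.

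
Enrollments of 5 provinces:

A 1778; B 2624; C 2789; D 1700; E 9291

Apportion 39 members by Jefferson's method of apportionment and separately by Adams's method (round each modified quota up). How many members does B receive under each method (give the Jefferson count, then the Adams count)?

Jefferson: A 4, B 5, C 6, D 3, E 21.
Adams: A 4, B 6, C 6, D 4, E 19.
B gets 5 under Jefferson and 6 under Adams.

5 and 6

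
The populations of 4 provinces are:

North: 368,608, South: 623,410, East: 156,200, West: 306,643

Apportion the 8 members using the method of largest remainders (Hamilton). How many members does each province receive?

Standard divisor: 1454861 ÷ 8 ≈ 181857.625.
Standard quotas: North 2.0269, South 3.4280, East 0.8589, West 1.6862.
Lower quotas: North 2, South 3, East 0, West 1 (sum 6, leaving 2 seats).
Remainders in descending order: East 0.8589, West 0.6862, South 0.4280, North 0.0269.
Largest remainders: East, West receive the extra seats.

North: 2; South: 3; East: 1; West: 2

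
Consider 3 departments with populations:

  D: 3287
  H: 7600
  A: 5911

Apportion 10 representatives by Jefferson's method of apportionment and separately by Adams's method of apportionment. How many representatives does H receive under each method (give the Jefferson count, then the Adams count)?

Jefferson: D 2, H 5, A 3.
Adams: D 2, H 4, A 4.
H gets 5 under Jefferson and 4 under Adams.

5 and 4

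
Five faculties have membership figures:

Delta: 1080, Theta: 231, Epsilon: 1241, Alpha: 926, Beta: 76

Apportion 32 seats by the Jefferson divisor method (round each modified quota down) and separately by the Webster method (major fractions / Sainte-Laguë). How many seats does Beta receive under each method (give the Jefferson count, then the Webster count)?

Jefferson: Delta 10, Theta 2, Epsilon 12, Alpha 8, Beta 0.
Webster: Delta 10, Theta 2, Epsilon 11, Alpha 8, Beta 1.
Beta gets 0 under Jefferson and 1 under Webster.

0 and 1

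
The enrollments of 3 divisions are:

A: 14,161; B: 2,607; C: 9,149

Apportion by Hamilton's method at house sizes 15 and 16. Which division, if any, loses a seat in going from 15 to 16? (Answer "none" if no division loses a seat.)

B

At 15 seats: A 8, B 2, C 5.
At 16 seats: A 9, B 1, C 6.
B drops from 2 to 1.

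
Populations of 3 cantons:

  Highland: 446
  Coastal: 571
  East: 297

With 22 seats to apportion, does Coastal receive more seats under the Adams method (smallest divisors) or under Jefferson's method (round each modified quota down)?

Jefferson

Adams: Highland 8, Coastal 9, East 5.
Jefferson: Highland 7, Coastal 10, East 5.
Coastal gets 9 under Adams and 10 under Jefferson.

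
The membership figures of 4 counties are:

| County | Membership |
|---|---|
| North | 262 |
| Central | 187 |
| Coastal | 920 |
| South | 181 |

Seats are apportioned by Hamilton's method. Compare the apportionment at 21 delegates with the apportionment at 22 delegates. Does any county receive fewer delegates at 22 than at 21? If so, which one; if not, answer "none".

At 21 seats: North 4, Central 3, Coastal 12, South 2.
At 22 seats: North 4, Central 3, Coastal 13, South 2.
No county's allocation decreased.

none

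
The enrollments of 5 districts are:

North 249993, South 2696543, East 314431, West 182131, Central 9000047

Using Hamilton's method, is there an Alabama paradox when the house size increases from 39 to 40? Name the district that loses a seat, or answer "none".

At 39 seats: North 1, South 8, East 1, West 1, Central 28.
At 40 seats: North 1, South 9, East 1, West 0, Central 29.
West drops from 1 to 0.

West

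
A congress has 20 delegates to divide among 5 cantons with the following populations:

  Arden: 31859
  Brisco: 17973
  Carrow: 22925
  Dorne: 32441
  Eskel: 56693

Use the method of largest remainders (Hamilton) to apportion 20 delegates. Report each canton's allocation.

Arden: 4; Brisco: 2; Carrow: 3; Dorne: 4; Eskel: 7

Total 161891; standard divisor 161891/20 ≈ 8094.55.
Standard quotas: Arden 3.9359, Brisco 2.2204, Carrow 2.8322, Dorne 4.0078, Eskel 7.0038.
Lower quotas: Arden 3, Brisco 2, Carrow 2, Dorne 4, Eskel 7 (sum 18, leaving 2 seats).
Remainders in descending order: Arden 0.9359, Carrow 0.8322, Brisco 0.2204, Dorne 0.0078, Eskel 0.0038.
The surplus seats go to Arden, Carrow.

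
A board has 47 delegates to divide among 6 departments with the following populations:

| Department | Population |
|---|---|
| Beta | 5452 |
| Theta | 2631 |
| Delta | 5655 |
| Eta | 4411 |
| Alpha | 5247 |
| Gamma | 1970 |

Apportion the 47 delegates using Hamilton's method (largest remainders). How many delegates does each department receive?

Beta 10; Theta 5; Delta 10; Eta 8; Alpha 10; Gamma 4

The standard divisor is 25366/47 ≈ 539.702.
Standard quotas: Beta 10.1019, Theta 4.8749, Delta 10.4780, Eta 8.1730, Alpha 9.7220, Gamma 3.6502.
Lower quotas: Beta 10, Theta 4, Delta 10, Eta 8, Alpha 9, Gamma 3 (sum 44, leaving 3 seats).
Remainders in descending order: Theta 0.8749, Alpha 0.7220, Gamma 0.6502, Delta 0.4780, Eta 0.1730, Beta 0.1019.
The surplus seats go to Theta, Alpha, Gamma.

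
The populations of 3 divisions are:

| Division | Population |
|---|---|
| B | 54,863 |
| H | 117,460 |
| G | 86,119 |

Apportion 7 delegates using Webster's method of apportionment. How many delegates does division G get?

2

Standard divisor 258442/7 ≈ 36920.286; standard quotas: B 1.486, H 3.181, G 2.333.
Rounding to the nearest integer gives 1, 3, 2 = 6 seats, so the divisor must be adjusted.
With modified divisor 35500: modified quotas B 1.545, H 3.309, G 2.426.
Rounding to the nearest integer: B 2, H 3, G 2 (total 7).
G receives 2.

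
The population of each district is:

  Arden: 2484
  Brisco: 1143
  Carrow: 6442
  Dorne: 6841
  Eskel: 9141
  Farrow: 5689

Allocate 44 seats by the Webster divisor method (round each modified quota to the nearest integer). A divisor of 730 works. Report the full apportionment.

Arden=3, Brisco=2, Carrow=9, Dorne=9, Eskel=13, Farrow=8

With modified divisor 730: modified quotas Arden 3.403, Brisco 1.566, Carrow 8.825, Dorne 9.371, Eskel 12.522, Farrow 7.793.
Rounding to the nearest integer: Arden 3, Brisco 2, Carrow 9, Dorne 9, Eskel 13, Farrow 8 (total 44).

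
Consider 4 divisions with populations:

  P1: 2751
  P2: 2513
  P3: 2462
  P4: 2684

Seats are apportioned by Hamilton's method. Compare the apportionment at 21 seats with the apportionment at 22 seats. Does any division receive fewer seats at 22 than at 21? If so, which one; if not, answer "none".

none

At 21 seats: P1 6, P2 5, P3 5, P4 5.
At 22 seats: P1 6, P2 5, P3 5, P4 6.
No division's allocation decreased.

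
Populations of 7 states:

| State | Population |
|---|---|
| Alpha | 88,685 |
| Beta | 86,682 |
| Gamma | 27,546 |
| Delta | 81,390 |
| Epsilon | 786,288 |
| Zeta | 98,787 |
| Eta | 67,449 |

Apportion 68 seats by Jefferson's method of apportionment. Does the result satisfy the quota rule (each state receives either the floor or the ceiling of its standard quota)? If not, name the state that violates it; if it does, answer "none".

Standard quotas: Alpha 4.876, Beta 4.766, Gamma 1.514, Delta 4.475, Epsilon 43.230, Zeta 5.431, Eta 3.708.
Jefferson allocation: Alpha 5, Beta 5, Gamma 1, Delta 4, Epsilon 45, Zeta 5, Eta 3.
Epsilon has quota 43.230 (lower 43, upper 44) but receives 45 — outside the quota interval.

Epsilon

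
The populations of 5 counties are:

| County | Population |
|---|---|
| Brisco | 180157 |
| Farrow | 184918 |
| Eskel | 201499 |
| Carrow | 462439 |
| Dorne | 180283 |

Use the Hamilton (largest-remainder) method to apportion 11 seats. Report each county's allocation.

The standard divisor is 1209296/11 = 109936.
Standard quotas: Brisco 1.6387, Farrow 1.6821, Eskel 1.8329, Carrow 4.2064, Dorne 1.6399.
Lower quotas: Brisco 1, Farrow 1, Eskel 1, Carrow 4, Dorne 1 (sum 8, leaving 3 seats).
Remainders in descending order: Eskel 0.8329, Farrow 0.6821, Dorne 0.6399, Brisco 0.6387, Carrow 0.2064.
Largest remainders: Eskel, Farrow, Dorne receive the extra seats.

Brisco 1; Farrow 2; Eskel 2; Carrow 4; Dorne 2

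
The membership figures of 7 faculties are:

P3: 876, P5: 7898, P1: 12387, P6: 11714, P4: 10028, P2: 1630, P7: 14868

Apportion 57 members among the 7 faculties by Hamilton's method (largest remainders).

Total 59401; standard divisor 59401/57 ≈ 1042.123.
Standard quotas: P3 0.8406, P5 7.5788, P1 11.8863, P6 11.2405, P4 9.6227, P2 1.5641, P7 14.2670.
Lower quotas: P3 0, P5 7, P1 11, P6 11, P4 9, P2 1, P7 14 (sum 53, leaving 4 seats).
Remainders in descending order: P1 0.8863, P3 0.8406, P4 0.6227, P5 0.5788, P2 0.5641, P7 0.2670, P6 0.2405.
The surplus seats go to P1, P3, P4, P5.

P3: 1, P5: 8, P1: 12, P6: 11, P4: 10, P2: 1, P7: 14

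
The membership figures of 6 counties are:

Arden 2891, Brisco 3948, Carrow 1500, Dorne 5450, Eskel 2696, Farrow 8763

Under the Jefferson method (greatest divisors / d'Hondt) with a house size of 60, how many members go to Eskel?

Standard divisor 25248/60 ≈ 420.8; standard quotas: Arden 6.870, Brisco 9.382, Carrow 3.565, Dorne 12.952, Eskel 6.407, Farrow 20.825.
Rounding down gives 6, 9, 3, 12, 6, 20 = 56 seats, so the divisor must be adjusted.
With modified divisor 397: modified quotas Arden 7.282, Brisco 9.945, Carrow 3.778, Dorne 13.728, Eskel 6.791, Farrow 22.073.
Rounding down: Arden 7, Brisco 9, Carrow 3, Dorne 13, Eskel 6, Farrow 22 (total 60).
Eskel receives 6.

6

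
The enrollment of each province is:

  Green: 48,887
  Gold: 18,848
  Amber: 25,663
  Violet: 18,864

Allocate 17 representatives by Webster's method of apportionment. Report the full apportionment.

Green: 7, Gold: 3, Amber: 4, Violet: 3

Standard divisor 112262/17 ≈ 6603.647; standard quotas: Green 7.403, Gold 2.854, Amber 3.886, Violet 2.857.
Rounding to the nearest integer gives Green 7, Gold 3, Amber 4, Violet 3 — total 17, matching the house size, so no adjustment is needed.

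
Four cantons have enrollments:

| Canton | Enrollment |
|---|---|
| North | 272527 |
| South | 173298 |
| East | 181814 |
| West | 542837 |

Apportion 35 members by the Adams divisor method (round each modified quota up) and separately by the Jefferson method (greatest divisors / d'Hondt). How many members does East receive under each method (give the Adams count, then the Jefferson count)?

Adams: North 8, South 5, East 6, West 16.
Jefferson: North 8, South 5, East 5, West 17.
East gets 6 under Adams and 5 under Jefferson.

6 and 5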